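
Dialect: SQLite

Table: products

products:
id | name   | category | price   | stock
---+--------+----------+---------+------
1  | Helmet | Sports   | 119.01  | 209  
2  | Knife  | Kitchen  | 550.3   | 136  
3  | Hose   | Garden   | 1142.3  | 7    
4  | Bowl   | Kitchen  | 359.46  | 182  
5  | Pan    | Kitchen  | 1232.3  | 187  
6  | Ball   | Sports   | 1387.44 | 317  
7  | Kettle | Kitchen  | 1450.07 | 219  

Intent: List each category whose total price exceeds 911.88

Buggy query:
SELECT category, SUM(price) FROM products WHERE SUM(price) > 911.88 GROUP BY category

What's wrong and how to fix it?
Bug: Aggregate functions cannot appear in a WHERE clause

Fix: Use HAVING (which filters groups after aggregation) instead of WHERE

Corrected query:
SELECT category, SUM(price) FROM products GROUP BY category HAVING SUM(price) > 911.88

Result:
category | SUM(price)
---------+-----------
Garden   | 1142.3    
Kitchen  | 3592.13   
Sports   | 1506.45   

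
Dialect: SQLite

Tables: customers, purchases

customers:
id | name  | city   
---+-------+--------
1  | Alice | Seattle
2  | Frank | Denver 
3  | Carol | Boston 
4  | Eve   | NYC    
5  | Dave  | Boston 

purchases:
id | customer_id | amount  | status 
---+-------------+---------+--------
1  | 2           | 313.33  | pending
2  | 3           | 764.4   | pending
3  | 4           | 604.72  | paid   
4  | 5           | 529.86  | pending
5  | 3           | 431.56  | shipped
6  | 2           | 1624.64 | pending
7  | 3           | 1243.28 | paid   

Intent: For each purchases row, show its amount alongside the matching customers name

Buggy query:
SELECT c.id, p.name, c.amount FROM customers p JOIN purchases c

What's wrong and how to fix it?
Bug: JOIN with no ON clause produces a cartesian product; every purchases row pairs with every customers row

Fix: Add ON c.customer_id = p.id to the JOIN

Corrected query:
SELECT c.id, p.name, c.amount FROM customers p JOIN purchases c ON c.customer_id = p.id

Result:
id | name  | amount 
---+-------+--------
1  | Frank | 313.33 
2  | Carol | 764.4  
3  | Eve   | 604.72 
4  | Dave  | 529.86 
5  | Carol | 431.56 
6  | Frank | 1624.64
7  | Carol | 1243.28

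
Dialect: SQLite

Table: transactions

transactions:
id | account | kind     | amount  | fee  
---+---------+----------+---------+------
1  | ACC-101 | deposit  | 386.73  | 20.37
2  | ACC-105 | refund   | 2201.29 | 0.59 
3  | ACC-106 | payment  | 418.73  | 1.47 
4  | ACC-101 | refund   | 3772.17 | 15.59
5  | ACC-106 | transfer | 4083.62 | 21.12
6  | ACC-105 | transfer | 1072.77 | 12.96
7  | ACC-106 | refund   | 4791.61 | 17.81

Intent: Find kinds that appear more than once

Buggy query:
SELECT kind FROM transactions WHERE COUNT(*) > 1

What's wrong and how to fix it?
Bug: COUNT(*) is an aggregate and cannot be used in WHERE

Fix: Group first, then use HAVING for the count condition

Corrected query:
SELECT kind FROM transactions GROUP BY kind HAVING COUNT(*) > 1

Result:
kind    
--------
refund  
transfer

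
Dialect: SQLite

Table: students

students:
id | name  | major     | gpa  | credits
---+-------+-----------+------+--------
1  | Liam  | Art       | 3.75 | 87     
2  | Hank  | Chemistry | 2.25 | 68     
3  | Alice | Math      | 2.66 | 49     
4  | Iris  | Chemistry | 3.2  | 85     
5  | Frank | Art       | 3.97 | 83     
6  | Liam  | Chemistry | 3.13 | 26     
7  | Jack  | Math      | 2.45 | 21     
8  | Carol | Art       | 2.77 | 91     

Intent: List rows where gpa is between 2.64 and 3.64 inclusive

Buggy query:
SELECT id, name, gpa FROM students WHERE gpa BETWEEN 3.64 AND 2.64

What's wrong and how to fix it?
Bug: The bounds are reversed; BETWEEN a AND b requires a <= b to match anything

Fix: Write BETWEEN 2.64 AND 3.64

Corrected query:
SELECT id, name, gpa FROM students WHERE gpa BETWEEN 2.64 AND 3.64

Result:
id | name  | gpa 
---+-------+-----
3  | Alice | 2.66
4  | Iris  | 3.2 
6  | Liam  | 3.13
8  | Carol | 2.77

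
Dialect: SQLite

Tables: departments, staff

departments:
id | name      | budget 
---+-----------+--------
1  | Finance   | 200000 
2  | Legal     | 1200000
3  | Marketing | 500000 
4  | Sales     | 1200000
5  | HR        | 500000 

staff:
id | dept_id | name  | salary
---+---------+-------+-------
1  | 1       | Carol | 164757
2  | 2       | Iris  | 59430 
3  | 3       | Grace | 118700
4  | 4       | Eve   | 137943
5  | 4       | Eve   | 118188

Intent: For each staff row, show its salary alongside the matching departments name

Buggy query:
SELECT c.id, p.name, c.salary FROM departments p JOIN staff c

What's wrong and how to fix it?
Bug: JOIN with no ON clause produces a cartesian product; every staff row pairs with every departments row

Fix: Specify the join condition linking the foreign key to the parent id

Corrected query:
SELECT c.id, p.name, c.salary FROM departments p JOIN staff c ON c.dept_id = p.id

Result:
id | name      | salary
---+-----------+-------
1  | Finance   | 164757
2  | Legal     | 59430 
3  | Marketing | 118700
4  | Sales     | 137943
5  | Sales     | 118188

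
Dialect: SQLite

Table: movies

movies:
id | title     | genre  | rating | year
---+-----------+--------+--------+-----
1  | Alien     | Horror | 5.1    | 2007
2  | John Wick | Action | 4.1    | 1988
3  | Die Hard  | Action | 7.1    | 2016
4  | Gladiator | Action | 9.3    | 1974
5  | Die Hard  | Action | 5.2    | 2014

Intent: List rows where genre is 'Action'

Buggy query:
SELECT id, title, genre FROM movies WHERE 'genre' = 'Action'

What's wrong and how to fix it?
Bug: 'genre' in single quotes is a string literal, not the column; the comparison is literal-vs-literal and never true

Fix: Remove the quotes around the column name (or use double quotes for an identifier)

Corrected query:
SELECT id, title, genre FROM movies WHERE genre = 'Action'

Result:
id | title     | genre 
---+-----------+-------
2  | John Wick | Action
3  | Die Hard  | Action
4  | Gladiator | Action
5  | Die Hard  | Action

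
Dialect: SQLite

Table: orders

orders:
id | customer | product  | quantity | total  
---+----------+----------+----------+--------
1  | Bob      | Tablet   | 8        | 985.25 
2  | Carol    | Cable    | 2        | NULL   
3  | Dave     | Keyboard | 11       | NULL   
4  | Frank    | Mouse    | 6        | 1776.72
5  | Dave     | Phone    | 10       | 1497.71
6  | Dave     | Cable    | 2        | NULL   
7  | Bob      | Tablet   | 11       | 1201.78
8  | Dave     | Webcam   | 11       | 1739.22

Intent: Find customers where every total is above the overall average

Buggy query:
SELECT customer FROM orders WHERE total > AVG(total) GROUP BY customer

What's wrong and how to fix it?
Bug: AVG() is an aggregate; it can't sit directly in WHERE

Fix: Compute the overall average in a scalar subquery and compare each group's MIN against it in HAVING

Corrected query:
SELECT customer FROM orders GROUP BY customer HAVING MIN(total) > (SELECT AVG(total) FROM orders)

Result:
customer
--------
Dave    
Frank   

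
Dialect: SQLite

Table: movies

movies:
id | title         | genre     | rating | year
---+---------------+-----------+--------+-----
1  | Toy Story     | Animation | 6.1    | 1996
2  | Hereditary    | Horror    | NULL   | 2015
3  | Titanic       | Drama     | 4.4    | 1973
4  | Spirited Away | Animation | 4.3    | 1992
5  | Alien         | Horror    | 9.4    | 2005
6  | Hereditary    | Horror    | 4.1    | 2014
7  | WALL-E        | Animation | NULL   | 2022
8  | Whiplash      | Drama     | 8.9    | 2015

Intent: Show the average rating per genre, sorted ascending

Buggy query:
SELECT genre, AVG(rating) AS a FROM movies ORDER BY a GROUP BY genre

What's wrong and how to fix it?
Bug: ORDER BY appears before GROUP BY; SQL clause order requires GROUP BY first

Fix: Move ORDER BY to the end, after GROUP BY

Corrected query:
SELECT genre, AVG(rating) AS a FROM movies GROUP BY genre ORDER BY a

Result:
genre     | a   
----------+-----
Animation | 5.2 
Drama     | 6.65
Horror    | 6.75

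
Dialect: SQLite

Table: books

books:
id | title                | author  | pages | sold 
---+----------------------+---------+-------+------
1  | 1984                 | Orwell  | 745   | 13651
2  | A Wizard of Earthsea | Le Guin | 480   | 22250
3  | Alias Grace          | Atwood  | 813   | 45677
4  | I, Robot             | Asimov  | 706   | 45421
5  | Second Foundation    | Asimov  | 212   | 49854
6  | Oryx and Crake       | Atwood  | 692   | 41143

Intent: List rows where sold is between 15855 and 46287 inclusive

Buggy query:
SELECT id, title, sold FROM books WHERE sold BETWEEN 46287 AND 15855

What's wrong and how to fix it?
Bug: BETWEEN expects the lower bound first; with 46287 AND 15855 the range is empty

Fix: Write BETWEEN 15855 AND 46287

Corrected query:
SELECT id, title, sold FROM books WHERE sold BETWEEN 15855 AND 46287

Result:
id | title                | sold 
---+----------------------+------
2  | A Wizard of Earthsea | 22250
3  | Alias Grace          | 45677
4  | I, Robot             | 45421
6  | Oryx and Crake       | 41143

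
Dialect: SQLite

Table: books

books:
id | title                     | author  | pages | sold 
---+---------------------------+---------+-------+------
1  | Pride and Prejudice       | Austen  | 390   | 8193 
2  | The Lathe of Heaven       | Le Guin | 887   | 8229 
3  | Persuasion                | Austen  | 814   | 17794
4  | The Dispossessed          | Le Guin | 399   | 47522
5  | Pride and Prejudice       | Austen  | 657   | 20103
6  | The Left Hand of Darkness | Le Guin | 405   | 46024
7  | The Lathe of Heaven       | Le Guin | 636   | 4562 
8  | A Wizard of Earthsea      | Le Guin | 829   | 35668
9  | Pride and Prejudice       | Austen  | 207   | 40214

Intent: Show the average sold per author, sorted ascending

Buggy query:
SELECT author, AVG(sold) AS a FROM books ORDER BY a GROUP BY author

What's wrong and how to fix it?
Bug: GROUP BY must precede ORDER BY

Fix: Move ORDER BY to the end, after GROUP BY

Corrected query:
SELECT author, AVG(sold) AS a FROM books GROUP BY author ORDER BY a

Result:
author  | a    
--------+------
Austen  | 21576
Le Guin | 28401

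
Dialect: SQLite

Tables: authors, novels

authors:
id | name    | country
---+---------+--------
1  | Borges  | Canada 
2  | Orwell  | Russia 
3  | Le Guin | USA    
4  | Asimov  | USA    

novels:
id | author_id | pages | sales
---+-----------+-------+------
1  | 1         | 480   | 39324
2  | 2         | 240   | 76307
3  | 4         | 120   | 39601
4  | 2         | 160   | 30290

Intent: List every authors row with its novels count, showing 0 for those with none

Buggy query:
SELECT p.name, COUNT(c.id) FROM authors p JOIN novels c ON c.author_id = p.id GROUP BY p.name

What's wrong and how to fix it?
Bug: An inner join excludes parents with zero children

Fix: Switch to LEFT JOIN to retain unmatched parent rows

Corrected query:
SELECT p.name, COUNT(c.id) FROM authors p LEFT JOIN novels c ON c.author_id = p.id GROUP BY p.name

Result:
name    | COUNT(c.id)
--------+------------
Asimov  | 1          
Borges  | 1          
Le Guin | 0          
Orwell  | 2          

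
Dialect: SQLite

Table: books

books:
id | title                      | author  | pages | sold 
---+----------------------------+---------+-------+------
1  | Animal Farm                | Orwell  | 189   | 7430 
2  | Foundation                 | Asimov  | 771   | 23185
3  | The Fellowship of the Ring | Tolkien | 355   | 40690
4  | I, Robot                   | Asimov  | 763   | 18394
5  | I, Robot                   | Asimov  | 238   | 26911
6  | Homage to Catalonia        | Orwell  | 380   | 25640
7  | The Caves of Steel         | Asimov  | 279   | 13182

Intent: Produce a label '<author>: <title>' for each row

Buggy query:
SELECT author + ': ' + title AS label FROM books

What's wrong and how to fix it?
Bug: SQLite uses || for string concatenation; + coerces text to numbers (yielding 0)

Fix: Use the || operator for string concatenation

Corrected query:
SELECT author || ': ' || title AS label FROM books

Result:
label                              
-----------------------------------
Orwell: Animal Farm                
Asimov: Foundation                 
Tolkien: The Fellowship of the Ring
Asimov: I, Robot                   
Asimov: I, Robot                   
Orwell: Homage to Catalonia        
Asimov: The Caves of Steel         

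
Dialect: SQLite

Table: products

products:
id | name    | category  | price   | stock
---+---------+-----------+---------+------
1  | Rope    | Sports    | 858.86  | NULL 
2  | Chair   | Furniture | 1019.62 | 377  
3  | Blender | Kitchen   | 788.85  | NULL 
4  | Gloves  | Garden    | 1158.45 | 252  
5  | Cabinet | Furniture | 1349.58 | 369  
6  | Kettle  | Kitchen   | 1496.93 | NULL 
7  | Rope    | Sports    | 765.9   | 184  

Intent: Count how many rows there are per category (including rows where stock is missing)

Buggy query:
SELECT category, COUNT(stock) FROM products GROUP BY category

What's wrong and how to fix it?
Bug: COUNT(stock) skips NULLs, so groups with missing stock are undercounted

Fix: Replace COUNT(stock) with COUNT(*)

Corrected query:
SELECT category, COUNT(*) FROM products GROUP BY category

Result:
category  | COUNT(*)
----------+---------
Furniture | 2       
Garden    | 1       
Kitchen   | 2       
Sports    | 2       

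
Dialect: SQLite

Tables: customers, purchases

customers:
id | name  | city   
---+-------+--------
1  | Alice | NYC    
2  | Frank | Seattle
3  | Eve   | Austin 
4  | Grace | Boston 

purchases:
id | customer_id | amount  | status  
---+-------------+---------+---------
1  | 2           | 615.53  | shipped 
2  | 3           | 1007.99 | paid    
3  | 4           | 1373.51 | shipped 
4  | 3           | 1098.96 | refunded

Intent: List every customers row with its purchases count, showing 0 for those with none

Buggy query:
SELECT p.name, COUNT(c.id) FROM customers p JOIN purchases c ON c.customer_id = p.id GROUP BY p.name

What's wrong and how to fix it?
Bug: INNER JOIN drops customers rows that have no matching purchases rows

Fix: Switch to LEFT JOIN to retain unmatched parent rows

Corrected query:
SELECT p.name, COUNT(c.id) FROM customers p LEFT JOIN purchases c ON c.customer_id = p.id GROUP BY p.name

Result:
name  | COUNT(c.id)
------+------------
Alice | 0          
Eve   | 2          
Frank | 1          
Grace | 1          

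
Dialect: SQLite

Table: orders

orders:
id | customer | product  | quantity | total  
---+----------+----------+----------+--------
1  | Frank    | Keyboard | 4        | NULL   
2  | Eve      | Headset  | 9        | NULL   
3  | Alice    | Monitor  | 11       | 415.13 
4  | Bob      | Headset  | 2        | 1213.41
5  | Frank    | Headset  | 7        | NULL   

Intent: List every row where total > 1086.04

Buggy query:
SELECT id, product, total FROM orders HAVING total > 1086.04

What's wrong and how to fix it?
Bug: This is a non-aggregate query (no GROUP BY, no aggregates), so in SQLite the HAVING clause is invalid here; a row-level condition belongs in WHERE

Fix: Use WHERE for row-level filtering

Corrected query:
SELECT id, product, total FROM orders WHERE total > 1086.04

Result:
id | product | total  
---+---------+--------
4  | Headset | 1213.41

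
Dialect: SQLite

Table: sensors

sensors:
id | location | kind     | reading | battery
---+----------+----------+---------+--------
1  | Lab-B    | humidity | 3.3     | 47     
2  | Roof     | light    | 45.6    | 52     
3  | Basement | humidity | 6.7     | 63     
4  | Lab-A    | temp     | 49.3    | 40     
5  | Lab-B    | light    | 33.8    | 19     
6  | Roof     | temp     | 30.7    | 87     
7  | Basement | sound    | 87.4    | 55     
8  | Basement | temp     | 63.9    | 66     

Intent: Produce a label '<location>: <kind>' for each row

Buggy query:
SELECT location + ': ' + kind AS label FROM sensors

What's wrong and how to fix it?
Bug: SQLite uses || for string concatenation; + coerces text to numbers (yielding 0)

Fix: Use the || operator for string concatenation

Corrected query:
SELECT location || ': ' || kind AS label FROM sensors

Result:
label             
------------------
Lab-B: humidity   
Roof: light       
Basement: humidity
Lab-A: temp       
Lab-B: light      
Roof: temp        
Basement: sound   
Basement: temp    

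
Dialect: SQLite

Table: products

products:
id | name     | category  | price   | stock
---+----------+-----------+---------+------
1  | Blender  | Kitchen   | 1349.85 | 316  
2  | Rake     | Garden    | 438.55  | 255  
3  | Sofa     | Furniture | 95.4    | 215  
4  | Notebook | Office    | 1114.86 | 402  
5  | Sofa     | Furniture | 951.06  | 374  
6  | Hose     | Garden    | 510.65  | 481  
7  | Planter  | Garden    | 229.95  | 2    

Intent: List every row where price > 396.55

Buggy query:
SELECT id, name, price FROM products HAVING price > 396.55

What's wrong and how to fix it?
Bug: HAVING filters the output of aggregation, but this query has no GROUP BY and no aggregate functions, so SQLite rejects it (HAVING clause on a non-aggregate query); the condition here is per row

Fix: Use WHERE for row-level filtering

Corrected query:
SELECT id, name, price FROM products WHERE price > 396.55

Result:
id | name     | price  
---+----------+--------
1  | Blender  | 1349.85
2  | Rake     | 438.55 
4  | Notebook | 1114.86
5  | Sofa     | 951.06 
6  | Hose     | 510.65 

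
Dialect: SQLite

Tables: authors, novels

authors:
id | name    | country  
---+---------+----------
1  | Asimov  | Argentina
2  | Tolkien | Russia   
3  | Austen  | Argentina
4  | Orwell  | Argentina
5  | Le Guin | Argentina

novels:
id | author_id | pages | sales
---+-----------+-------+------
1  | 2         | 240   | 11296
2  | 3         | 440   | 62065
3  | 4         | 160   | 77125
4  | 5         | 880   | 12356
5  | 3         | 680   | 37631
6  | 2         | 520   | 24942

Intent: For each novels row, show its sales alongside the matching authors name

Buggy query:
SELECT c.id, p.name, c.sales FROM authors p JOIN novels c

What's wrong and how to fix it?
Bug: JOIN with no ON clause produces a cartesian product; every novels row pairs with every authors row

Fix: Add ON c.author_id = p.id to the JOIN

Corrected query:
SELECT c.id, p.name, c.sales FROM authors p JOIN novels c ON c.author_id = p.id

Result:
id | name    | sales
---+---------+------
1  | Tolkien | 11296
2  | Austen  | 62065
3  | Orwell  | 77125
4  | Le Guin | 12356
5  | Austen  | 37631
6  | Tolkien | 24942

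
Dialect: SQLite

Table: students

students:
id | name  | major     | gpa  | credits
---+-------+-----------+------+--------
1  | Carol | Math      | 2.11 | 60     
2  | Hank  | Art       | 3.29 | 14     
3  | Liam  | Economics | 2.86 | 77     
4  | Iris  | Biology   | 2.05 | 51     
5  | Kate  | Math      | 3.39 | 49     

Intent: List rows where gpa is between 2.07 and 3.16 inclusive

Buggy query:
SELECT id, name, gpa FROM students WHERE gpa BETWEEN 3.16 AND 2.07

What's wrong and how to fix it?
Bug: BETWEEN expects the lower bound first; with 3.16 AND 2.07 the range is empty

Fix: Write BETWEEN 2.07 AND 3.16

Corrected query:
SELECT id, name, gpa FROM students WHERE gpa BETWEEN 2.07 AND 3.16

Result:
id | name  | gpa 
---+-------+-----
1  | Carol | 2.11
3  | Liam  | 2.86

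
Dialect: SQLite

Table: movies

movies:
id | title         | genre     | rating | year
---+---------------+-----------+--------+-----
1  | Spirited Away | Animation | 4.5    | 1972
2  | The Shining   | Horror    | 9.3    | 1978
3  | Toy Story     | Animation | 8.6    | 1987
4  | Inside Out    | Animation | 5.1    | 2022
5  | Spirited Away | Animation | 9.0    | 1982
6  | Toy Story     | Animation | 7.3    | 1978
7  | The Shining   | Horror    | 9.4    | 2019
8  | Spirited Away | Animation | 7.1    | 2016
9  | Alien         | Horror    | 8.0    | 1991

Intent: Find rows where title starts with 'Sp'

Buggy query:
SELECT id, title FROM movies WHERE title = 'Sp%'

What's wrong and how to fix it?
Bug: Wildcards only work with LIKE; '=' treats '%' as a literal character

Fix: Use LIKE for wildcard pattern matching

Corrected query:
SELECT id, title FROM movies WHERE title LIKE 'Sp%'

Result:
id | title        
---+--------------
1  | Spirited Away
5  | Spirited Away
8  | Spirited Away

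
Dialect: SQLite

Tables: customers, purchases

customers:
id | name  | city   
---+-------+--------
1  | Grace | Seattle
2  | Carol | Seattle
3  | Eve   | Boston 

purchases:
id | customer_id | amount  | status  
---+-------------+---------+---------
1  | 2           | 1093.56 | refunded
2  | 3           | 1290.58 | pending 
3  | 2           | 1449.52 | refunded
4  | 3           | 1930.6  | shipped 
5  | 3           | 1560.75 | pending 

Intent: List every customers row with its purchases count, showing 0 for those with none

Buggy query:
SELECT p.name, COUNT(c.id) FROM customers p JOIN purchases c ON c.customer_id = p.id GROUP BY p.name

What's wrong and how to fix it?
Bug: An inner join excludes parents with zero children

Fix: Switch to LEFT JOIN to retain unmatched parent rows

Corrected query:
SELECT p.name, COUNT(c.id) FROM customers p LEFT JOIN purchases c ON c.customer_id = p.id GROUP BY p.name

Result:
name  | COUNT(c.id)
------+------------
Carol | 2          
Eve   | 3          
Grace | 0          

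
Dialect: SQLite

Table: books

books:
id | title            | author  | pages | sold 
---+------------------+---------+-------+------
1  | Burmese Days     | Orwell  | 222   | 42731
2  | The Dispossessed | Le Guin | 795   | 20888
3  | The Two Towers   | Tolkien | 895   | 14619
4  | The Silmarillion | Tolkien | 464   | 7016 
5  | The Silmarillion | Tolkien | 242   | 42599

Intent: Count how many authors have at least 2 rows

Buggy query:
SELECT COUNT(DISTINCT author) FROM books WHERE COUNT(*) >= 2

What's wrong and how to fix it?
Bug: COUNT(*) cannot appear in WHERE; the per-group count doesn't exist yet

Fix: Group first with HAVING COUNT(*) >= 2, then COUNT the resulting groups

Corrected query:
SELECT COUNT(*) FROM (SELECT author FROM books GROUP BY author HAVING COUNT(*) >= 2)

Result:
COUNT(*)
--------
1       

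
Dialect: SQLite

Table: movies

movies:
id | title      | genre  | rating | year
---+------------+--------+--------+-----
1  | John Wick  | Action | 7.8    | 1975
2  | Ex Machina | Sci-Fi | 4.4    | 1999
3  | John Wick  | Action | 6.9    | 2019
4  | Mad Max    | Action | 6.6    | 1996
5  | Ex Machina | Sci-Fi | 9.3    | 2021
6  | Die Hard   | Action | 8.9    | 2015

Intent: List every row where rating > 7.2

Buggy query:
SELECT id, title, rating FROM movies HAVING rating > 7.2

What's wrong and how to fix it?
Bug: This is a non-aggregate query (no GROUP BY, no aggregates), so in SQLite the HAVING clause is invalid here; a row-level condition belongs in WHERE

Fix: Use WHERE for row-level filtering

Corrected query:
SELECT id, title, rating FROM movies WHERE rating > 7.2

Result:
id | title      | rating
---+------------+-------
1  | John Wick  | 7.8   
5  | Ex Machina | 9.3   
6  | Die Hard   | 8.9   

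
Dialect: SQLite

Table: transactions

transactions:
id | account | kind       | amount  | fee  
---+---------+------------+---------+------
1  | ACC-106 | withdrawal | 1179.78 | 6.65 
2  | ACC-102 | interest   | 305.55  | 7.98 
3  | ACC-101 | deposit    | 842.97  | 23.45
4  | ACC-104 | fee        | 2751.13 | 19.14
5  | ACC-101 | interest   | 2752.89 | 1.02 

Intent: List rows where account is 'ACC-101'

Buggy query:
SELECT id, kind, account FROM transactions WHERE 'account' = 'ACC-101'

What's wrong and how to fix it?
Bug: Single quotes denote string literals in SQL; the column name is being compared as a constant string

Fix: Reference the column as account without single quotes

Corrected query:
SELECT id, kind, account FROM transactions WHERE account = 'ACC-101'

Result:
id | kind     | account
---+----------+--------
3  | deposit  | ACC-101
5  | interest | ACC-101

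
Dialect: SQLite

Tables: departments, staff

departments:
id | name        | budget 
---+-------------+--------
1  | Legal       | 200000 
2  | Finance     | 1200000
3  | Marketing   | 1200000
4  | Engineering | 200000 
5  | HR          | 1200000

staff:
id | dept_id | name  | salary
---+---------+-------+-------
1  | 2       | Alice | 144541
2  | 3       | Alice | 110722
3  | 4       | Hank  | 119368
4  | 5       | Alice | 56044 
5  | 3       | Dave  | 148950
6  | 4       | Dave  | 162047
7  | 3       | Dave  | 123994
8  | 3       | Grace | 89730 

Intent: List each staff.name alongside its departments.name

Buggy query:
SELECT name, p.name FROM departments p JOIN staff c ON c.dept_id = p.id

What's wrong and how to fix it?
Bug: Both tables have a 'name' column; the unqualified reference is ambiguous

Fix: Qualify the column with its table alias (c.name)

Corrected query:
SELECT c.name, p.name FROM departments p JOIN staff c ON c.dept_id = p.id

Result:
name  | name       
------+------------
Alice | Finance    
Alice | Marketing  
Hank  | Engineering
Alice | HR         
Dave  | Marketing  
Dave  | Engineering
Dave  | Marketing  
Grace | Marketing  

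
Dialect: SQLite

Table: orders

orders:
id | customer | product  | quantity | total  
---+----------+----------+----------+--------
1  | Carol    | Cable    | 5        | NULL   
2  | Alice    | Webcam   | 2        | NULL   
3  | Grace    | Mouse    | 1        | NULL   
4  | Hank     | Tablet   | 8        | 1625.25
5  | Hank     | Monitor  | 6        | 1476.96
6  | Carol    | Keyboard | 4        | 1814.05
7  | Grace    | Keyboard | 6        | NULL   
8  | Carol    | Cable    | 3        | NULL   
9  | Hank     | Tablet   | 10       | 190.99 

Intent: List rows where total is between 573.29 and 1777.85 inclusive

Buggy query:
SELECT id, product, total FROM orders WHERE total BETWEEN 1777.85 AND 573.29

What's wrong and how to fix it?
Bug: BETWEEN expects the lower bound first; with 1777.85 AND 573.29 the range is empty

Fix: Write BETWEEN 573.29 AND 1777.85

Corrected query:
SELECT id, product, total FROM orders WHERE total BETWEEN 573.29 AND 1777.85

Result:
id | product | total  
---+---------+--------
4  | Tablet  | 1625.25
5  | Monitor | 1476.96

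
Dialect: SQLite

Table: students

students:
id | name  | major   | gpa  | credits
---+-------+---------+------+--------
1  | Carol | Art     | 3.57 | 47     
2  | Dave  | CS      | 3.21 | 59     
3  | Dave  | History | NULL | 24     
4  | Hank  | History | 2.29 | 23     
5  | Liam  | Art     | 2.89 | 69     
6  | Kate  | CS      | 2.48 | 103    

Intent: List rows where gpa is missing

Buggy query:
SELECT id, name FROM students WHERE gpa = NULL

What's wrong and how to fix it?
Bug: '= NULL' is always unknown in SQL three-valued logic, so no rows match

Fix: Replace '= NULL' with 'IS NULL'

Corrected query:
SELECT id, name FROM students WHERE gpa IS NULL

Result:
id | name
---+-----
3  | Dave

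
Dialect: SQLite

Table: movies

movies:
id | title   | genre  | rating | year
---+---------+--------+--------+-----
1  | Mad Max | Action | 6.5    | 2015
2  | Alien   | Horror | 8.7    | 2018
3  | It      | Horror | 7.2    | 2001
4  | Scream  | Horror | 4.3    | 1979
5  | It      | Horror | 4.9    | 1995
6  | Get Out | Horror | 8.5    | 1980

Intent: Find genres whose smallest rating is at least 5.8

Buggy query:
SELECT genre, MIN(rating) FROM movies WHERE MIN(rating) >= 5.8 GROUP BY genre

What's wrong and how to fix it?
Bug: Aggregates like MIN are computed per group after WHERE runs

Fix: Replace WHERE with HAVING after the GROUP BY

Corrected query:
SELECT genre, MIN(rating) FROM movies GROUP BY genre HAVING MIN(rating) >= 5.8

Result:
genre  | MIN(rating)
-------+------------
Action | 6.5        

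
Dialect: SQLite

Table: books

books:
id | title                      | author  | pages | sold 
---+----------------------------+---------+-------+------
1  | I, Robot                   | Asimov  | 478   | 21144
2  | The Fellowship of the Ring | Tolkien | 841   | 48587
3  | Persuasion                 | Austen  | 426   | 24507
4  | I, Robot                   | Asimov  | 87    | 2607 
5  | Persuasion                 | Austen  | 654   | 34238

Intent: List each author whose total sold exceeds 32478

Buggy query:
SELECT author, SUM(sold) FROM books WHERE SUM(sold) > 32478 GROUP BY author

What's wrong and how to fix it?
Bug: WHERE runs before GROUP BY, so aggregates aren't available there

Fix: Use HAVING (which filters groups after aggregation) instead of WHERE

Corrected query:
SELECT author, SUM(sold) FROM books GROUP BY author HAVING SUM(sold) > 32478

Result:
author  | SUM(sold)
--------+----------
Austen  | 58745    
Tolkien | 48587    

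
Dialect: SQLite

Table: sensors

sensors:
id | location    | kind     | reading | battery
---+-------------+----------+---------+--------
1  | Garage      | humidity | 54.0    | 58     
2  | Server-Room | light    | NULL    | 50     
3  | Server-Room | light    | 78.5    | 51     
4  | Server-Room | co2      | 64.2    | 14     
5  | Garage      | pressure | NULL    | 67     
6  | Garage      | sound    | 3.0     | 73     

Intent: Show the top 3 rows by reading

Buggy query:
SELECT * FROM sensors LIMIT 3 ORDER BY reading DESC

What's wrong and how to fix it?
Bug: ORDER BY cannot follow LIMIT; LIMIT is the final clause

Fix: Sort with ORDER BY, then apply LIMIT

Corrected query:
SELECT * FROM sensors ORDER BY reading DESC LIMIT 3

Result:
id | location    | kind     | reading | battery
---+-------------+----------+---------+--------
3  | Server-Room | light    | 78.5    | 51     
4  | Server-Room | co2      | 64.2    | 14     
1  | Garage      | humidity | 54      | 58     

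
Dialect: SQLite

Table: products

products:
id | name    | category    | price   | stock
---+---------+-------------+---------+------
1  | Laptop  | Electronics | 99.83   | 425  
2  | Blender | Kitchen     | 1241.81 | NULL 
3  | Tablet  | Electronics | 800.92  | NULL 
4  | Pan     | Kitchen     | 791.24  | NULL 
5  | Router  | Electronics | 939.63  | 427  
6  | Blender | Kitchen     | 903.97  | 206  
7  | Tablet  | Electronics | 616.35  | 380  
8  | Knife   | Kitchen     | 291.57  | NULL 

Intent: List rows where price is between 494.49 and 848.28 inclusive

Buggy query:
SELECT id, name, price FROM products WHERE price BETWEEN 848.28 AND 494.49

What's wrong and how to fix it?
Bug: BETWEEN expects the lower bound first; with 848.28 AND 494.49 the range is empty

Fix: Write BETWEEN 494.49 AND 848.28

Corrected query:
SELECT id, name, price FROM products WHERE price BETWEEN 494.49 AND 848.28

Result:
id | name   | price 
---+--------+-------
3  | Tablet | 800.92
4  | Pan    | 791.24
7  | Tablet | 616.35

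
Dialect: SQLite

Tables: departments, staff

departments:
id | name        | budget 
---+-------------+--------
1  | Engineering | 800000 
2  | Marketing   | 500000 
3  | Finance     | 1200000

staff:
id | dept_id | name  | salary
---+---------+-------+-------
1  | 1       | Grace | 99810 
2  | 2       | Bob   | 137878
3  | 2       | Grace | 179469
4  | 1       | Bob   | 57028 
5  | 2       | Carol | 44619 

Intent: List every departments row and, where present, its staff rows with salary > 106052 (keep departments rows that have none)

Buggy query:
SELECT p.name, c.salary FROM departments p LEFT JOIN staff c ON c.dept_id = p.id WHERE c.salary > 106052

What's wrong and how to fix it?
Bug: A WHERE condition on the right-hand table after LEFT JOIN drops unmatched parents

Fix: Move the right-table condition into the ON clause so unmatched parents are kept

Corrected query:
SELECT p.name, c.salary FROM departments p LEFT JOIN staff c ON c.dept_id = p.id AND c.salary > 106052

Result:
name        | salary
------------+-------
Engineering | NULL  
Marketing   | 137878
Marketing   | 179469
Finance     | NULL  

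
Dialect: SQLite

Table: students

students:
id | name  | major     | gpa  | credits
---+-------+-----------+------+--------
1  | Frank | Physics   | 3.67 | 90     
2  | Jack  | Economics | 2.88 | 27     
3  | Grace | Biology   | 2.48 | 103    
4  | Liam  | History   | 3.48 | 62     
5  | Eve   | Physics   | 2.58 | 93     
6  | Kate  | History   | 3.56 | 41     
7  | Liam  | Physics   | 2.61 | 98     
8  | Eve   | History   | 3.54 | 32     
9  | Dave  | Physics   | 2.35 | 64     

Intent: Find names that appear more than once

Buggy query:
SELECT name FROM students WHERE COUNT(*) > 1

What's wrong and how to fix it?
Bug: COUNT(*) is an aggregate and cannot be used in WHERE

Fix: Group first, then use HAVING for the count condition

Corrected query:
SELECT name FROM students GROUP BY name HAVING COUNT(*) > 1

Result:
name
----
Eve 
Liam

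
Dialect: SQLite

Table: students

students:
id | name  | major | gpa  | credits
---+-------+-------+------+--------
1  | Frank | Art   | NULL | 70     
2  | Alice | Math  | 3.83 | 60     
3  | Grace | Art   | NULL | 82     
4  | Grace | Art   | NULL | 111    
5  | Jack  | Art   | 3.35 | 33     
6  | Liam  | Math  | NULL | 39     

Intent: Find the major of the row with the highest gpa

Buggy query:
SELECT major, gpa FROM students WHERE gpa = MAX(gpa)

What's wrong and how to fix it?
Bug: MAX(gpa) is an aggregate and cannot be used directly in WHERE

Fix: Use a subquery: WHERE gpa = (SELECT MAX(gpa) FROM students)

Corrected query:
SELECT major, gpa FROM students WHERE gpa = (SELECT MAX(gpa) FROM students)

Result:
major | gpa 
------+-----
Math  | 3.83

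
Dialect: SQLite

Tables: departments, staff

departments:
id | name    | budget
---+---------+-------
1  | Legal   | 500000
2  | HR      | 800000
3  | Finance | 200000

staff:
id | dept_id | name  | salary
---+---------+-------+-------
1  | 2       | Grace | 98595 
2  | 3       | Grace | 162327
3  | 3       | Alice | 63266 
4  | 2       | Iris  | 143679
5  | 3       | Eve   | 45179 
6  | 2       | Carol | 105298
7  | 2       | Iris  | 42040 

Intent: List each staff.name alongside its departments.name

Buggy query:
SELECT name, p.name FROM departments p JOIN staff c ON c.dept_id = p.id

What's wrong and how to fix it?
Bug: 'name' exists in both joined tables, so the database can't tell which one is meant

Fix: Prefix ambiguous columns with the table alias

Corrected query:
SELECT c.name, p.name FROM departments p JOIN staff c ON c.dept_id = p.id

Result:
name  | name   
------+--------
Grace | HR     
Grace | Finance
Alice | Finance
Iris  | HR     
Eve   | Finance
Carol | HR     
Iris  | HR     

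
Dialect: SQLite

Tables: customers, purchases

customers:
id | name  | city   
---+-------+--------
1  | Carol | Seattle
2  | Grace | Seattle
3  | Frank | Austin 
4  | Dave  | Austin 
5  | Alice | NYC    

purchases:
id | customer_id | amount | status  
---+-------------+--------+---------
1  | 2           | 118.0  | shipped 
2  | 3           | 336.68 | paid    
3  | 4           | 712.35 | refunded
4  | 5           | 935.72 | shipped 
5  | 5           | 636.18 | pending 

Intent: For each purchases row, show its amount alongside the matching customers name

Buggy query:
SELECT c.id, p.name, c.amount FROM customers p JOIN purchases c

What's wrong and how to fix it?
Bug: JOIN with no ON clause produces a cartesian product; every purchases row pairs with every customers row

Fix: Add ON c.customer_id = p.id to the JOIN

Corrected query:
SELECT c.id, p.name, c.amount FROM customers p JOIN purchases c ON c.customer_id = p.id

Result:
id | name  | amount
---+-------+-------
1  | Grace | 118   
2  | Frank | 336.68
3  | Dave  | 712.35
4  | Alice | 935.72
5  | Alice | 636.18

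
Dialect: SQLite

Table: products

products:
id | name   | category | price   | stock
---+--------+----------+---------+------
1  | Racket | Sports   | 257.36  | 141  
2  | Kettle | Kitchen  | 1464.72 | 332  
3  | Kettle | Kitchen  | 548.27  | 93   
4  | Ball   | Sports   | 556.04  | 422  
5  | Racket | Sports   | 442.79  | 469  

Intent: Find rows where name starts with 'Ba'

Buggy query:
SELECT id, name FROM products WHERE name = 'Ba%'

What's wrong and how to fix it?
Bug: '=' compares the literal string including the % character; pattern matching needs LIKE

Fix: Use LIKE for wildcard pattern matching

Corrected query:
SELECT id, name FROM products WHERE name LIKE 'Ba%'

Result:
id | name
---+-----
4  | Ball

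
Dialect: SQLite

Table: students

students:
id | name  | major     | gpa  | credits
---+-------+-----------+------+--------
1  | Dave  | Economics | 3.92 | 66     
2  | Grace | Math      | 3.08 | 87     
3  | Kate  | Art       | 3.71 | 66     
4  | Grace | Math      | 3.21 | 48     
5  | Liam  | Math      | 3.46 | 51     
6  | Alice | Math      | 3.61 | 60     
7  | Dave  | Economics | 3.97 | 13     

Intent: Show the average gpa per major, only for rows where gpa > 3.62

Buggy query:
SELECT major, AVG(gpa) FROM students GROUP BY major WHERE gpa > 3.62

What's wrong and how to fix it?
Bug: WHERE cannot follow GROUP BY

Fix: Move the WHERE clause before GROUP BY

Corrected query:
SELECT major, AVG(gpa) FROM students WHERE gpa > 3.62 GROUP BY major

Result:
major     | AVG(gpa)
----------+---------
Art       | 3.71    
Economics | 3.945   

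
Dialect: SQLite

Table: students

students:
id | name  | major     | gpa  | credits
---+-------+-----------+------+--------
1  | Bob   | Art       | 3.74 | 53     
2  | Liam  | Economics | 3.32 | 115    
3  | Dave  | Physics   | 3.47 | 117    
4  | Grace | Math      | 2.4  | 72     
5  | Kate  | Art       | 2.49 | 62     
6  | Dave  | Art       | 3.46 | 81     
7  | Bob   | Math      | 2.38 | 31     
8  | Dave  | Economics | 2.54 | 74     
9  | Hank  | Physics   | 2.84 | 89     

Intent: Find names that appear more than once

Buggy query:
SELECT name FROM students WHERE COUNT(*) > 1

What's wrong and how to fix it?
Bug: COUNT(*) is an aggregate and cannot be used in WHERE

Fix: GROUP BY name, then filter groups with HAVING COUNT(*) > 1

Corrected query:
SELECT name FROM students GROUP BY name HAVING COUNT(*) > 1

Result:
name
----
Bob 
Dave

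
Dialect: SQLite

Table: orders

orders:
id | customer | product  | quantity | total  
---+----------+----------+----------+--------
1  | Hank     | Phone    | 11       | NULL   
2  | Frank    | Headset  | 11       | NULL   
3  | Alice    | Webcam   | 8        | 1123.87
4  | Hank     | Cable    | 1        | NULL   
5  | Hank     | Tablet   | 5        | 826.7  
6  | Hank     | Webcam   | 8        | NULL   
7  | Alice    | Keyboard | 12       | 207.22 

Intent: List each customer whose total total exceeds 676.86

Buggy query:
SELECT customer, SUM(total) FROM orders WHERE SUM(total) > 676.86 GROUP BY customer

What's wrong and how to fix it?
Bug: Aggregate functions cannot appear in a WHERE clause

Fix: Move the aggregate condition to a HAVING clause

Corrected query:
SELECT customer, SUM(total) FROM orders GROUP BY customer HAVING SUM(total) > 676.86

Result:
customer | SUM(total)
---------+-----------
Alice    | 1331.09   
Hank     | 826.7     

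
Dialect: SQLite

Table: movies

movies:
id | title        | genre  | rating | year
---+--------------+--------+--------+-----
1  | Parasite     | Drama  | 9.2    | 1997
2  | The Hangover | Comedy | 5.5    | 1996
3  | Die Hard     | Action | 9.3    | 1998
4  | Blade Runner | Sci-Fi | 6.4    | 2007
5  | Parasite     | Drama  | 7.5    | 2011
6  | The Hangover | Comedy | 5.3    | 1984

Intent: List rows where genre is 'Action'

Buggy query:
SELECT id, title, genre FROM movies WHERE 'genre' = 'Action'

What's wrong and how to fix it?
Bug: Single quotes denote string literals in SQL; the column name is being compared as a constant string

Fix: Remove the quotes around the column name (or use double quotes for an identifier)

Corrected query:
SELECT id, title, genre FROM movies WHERE genre = 'Action'

Result:
id | title    | genre 
---+----------+-------
3  | Die Hard | Action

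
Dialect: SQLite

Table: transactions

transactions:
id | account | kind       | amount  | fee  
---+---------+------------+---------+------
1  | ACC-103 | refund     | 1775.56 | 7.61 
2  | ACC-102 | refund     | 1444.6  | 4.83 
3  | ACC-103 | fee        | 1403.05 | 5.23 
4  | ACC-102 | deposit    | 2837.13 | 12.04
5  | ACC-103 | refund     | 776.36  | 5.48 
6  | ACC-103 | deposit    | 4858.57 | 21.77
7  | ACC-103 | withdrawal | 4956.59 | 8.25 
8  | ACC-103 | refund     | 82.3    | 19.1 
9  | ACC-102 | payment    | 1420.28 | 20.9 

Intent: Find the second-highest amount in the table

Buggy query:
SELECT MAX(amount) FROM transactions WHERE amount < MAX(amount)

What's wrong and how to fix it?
Bug: The inner MAX is an aggregate inside WHERE, which is not allowed

Fix: Compute the overall MAX in a subquery, then take MAX of rows below it

Corrected query:
SELECT MAX(amount) FROM transactions WHERE amount < (SELECT MAX(amount) FROM transactions)

Result:
MAX(amount)
-----------
4858.57    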